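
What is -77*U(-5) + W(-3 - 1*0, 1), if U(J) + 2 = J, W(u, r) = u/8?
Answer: 4309/8 ≈ 538.63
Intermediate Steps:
W(u, r) = u/8 (W(u, r) = u*(1/8) = u/8)
U(J) = -2 + J
-77*U(-5) + W(-3 - 1*0, 1) = -77*(-2 - 5) + (-3 - 1*0)/8 = -77*(-7) + (-3 + 0)/8 = 539 + (1/8)*(-3) = 539 - 3/8 = 4309/8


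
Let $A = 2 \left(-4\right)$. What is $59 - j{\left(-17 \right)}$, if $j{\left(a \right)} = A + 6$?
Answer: $61$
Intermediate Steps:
$A = -8$
$j{\left(a \right)} = -2$ ($j{\left(a \right)} = -8 + 6 = -2$)
$59 - j{\left(-17 \right)} = 59 - -2 = 59 + 2 = 61$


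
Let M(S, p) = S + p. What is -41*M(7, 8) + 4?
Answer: -611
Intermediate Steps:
-41*M(7, 8) + 4 = -41*(7 + 8) + 4 = -41*15 + 4 = -615 + 4 = -611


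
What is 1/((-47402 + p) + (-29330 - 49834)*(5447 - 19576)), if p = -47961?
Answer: 1/1118412793 ≈ 8.9412e-10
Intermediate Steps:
1/((-47402 + p) + (-29330 - 49834)*(5447 - 19576)) = 1/((-47402 - 47961) + (-29330 - 49834)*(5447 - 19576)) = 1/(-95363 - 79164*(-14129)) = 1/(-95363 + 1118508156) = 1/1118412793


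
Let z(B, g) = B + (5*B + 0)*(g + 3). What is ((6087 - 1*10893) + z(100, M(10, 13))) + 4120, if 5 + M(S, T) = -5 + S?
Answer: 914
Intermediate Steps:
M(S, T) = -10 + S (M(S, T) = -5 + (-5 + S) = -10 + S)
z(B, g) = B + 5*B*(3 + g) (z(B, g) = B + (5*B)*(3 + g) = B + 5*B*(3 + g))
((6087 - 1*10893) + z(100, M(10, 13))) + 4120 = ((6087 - 1*10893) + 100*(16 + 5*(-10 + 10))) + 4120 = ((6087 - 10893) + 100*(16 + 5*0)) + 4120 = (-4806 + 100*(16 + 0)) + 4120 = (-4806 + 100*16) + 4120 = (-4806 + 1600) + 4120 = -3206 + 4120 = 914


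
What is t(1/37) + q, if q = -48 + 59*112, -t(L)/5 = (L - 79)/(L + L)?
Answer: 13865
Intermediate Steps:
t(L) = -5*(-79 + L)/(2*L) (t(L) = -5*(L - 79)/(L + L) = -5*(-79 + L)/(2*L))
q = 6560 (q = -48 + 6608 = 6560)
t(1/37) + q = 5*(79 - 1/37)/(2*(1/37)) + 6560 = 5*(79 - 1*1/37)/(2*(1/37)) + 6560 = (5/2)*37*(79 - 1/37) + 6560 = (5/2)*37*(2922/37) + 6560 = 7305 + 6560 = 13865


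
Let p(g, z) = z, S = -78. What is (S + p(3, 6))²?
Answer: 5184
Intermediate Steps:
(S + p(3, 6))² = (-78 + 6)² = (-72)² = 5184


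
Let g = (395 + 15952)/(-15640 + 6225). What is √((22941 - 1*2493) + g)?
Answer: √1812402309795/9415 ≈ 142.99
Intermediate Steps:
g = -16347/9415 (g = 16347/(-9415) = 16347*(-1/9415) = -16347/9415 ≈ -1.7363)
√((22941 - 1*2493) + g) = √((22941 - 1*2493) - 16347/9415) = √((22941 - 2493) - 16347/9415) = √(20448 - 16347/9415) = √(192501573/9415) = √1812402309795/9415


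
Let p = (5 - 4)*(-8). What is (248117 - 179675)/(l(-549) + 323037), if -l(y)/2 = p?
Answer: 68442/323053 ≈ 0.21186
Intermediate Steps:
p = -8 (p = 1*(-8) = -8)
l(y) = 16 (l(y) = -2*(-8) = 16)
(248117 - 179675)/(l(-549) + 323037) = (248117 - 179675)/(16 + 323037) = 68442/323053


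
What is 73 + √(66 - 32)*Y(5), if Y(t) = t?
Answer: 73 + 5*√34 ≈ 102.15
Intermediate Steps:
73 + √(66 - 32)*Y(5) = 73 + √(66 - 32)*5 = 73 + √34*5 = 73 + 5*√34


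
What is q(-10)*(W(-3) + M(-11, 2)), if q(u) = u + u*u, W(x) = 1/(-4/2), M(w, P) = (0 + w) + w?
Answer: -2025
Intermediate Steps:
M(w, P) = 2*w (M(w, P) = w + w = 2*w)
W(x) = -½ (W(x) = 1/(-4*½) = 1/(-2) = -½)
q(u) = u + u²
q(-10)*(W(-3) + M(-11, 2)) = (-10*(1 - 10))*(-½ + 2*(-11)) = (-10*(-9))*(-½ - 22) = 90*(-45/2) = -2025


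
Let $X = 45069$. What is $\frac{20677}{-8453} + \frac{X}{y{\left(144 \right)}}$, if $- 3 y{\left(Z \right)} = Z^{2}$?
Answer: $- \frac{174629227}{19475712} \approx -8.9665$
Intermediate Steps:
$y{\left(Z \right)} = - \frac{Z^{2}}{3}$
$\frac{20677}{-8453} + \frac{X}{y{\left(144 \right)}} = \frac{20677}{-8453} + \frac{45069}{\left(- \frac{1}{3}\right) 144^{2}} = 20677 \left(- \frac{1}{8453}\right) + \frac{45069}{\left(- \frac{1}{3}\right) 20736} = - \frac{20677}{8453} + \frac{45069}{-6912} = - \frac{20677}{8453} + 45069 \left(- \frac{1}{6912}\right) = - \frac{20677}{8453} - \frac{15023}{2304} = - \frac{174629227}{19475712}$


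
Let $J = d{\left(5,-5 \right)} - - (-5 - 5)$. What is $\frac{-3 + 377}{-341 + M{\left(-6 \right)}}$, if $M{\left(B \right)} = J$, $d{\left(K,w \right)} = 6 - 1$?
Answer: $- \frac{187}{173} \approx -1.0809$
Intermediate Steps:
$d{\left(K,w \right)} = 5$ ($d{\left(K,w \right)} = 6 - 1 = 5$)
$J = -5$ ($J = 5 - - (-5 - 5) = 5 - \left(-1\right) \left(-10\right) = 5 - 10 = -5$)
$M{\left(B \right)} = -5$
$\frac{-3 + 377}{-341 + M{\left(-6 \right)}} = \frac{-3 + 377}{-341 - 5} = \frac{374}{-346} = 374 \left(- \frac{1}{346}\right) = - \frac{187}{173}$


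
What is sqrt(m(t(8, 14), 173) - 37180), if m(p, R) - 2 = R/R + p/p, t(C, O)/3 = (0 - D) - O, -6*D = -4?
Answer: 2*I*sqrt(9294) ≈ 192.81*I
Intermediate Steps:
D = 2/3 (D = -1/6*(-4) = 2/3 ≈ 0.66667)
t(C, O) = -2 - 3*O (t(C, O) = 3*((0 - 1*2/3) - O) = 3*((0 - 2/3) - O) = 3*(-2/3 - O) = -2 - 3*O)
m(p, R) = 4 (m(p, R) = 2 + (R/R + p/p) = 2 + (1 + 1) = 2 + 2 = 4)
sqrt(m(t(8, 14), 173) - 37180) = sqrt(4 - 37180) = sqrt(-37176) = 2*I*sqrt(9294)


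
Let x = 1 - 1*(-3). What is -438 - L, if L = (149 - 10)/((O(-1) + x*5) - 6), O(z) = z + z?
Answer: -5395/12 ≈ -449.58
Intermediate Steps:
x = 4 (x = 1 + 3 = 4)
O(z) = 2*z
L = 139/12 (L = (149 - 10)/((2*(-1) + 4*5) - 6) = 139/((-2 + 20) - 6) = 139/(18 - 6) = 139/12 ≈ 11.583)
-438 - L = -438 - 1*139/12 = -438 - 139/12 = -5395/12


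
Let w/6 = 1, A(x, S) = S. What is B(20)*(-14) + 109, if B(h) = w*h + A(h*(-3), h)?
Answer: -1851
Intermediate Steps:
w = 6 (w = 6*1 = 6)
B(h) = 7*h (B(h) = 6*h + h = 7*h)
B(20)*(-14) + 109 = (7*20)*(-14) + 109 = 140*(-14) + 109 = -1960 + 109 = -1851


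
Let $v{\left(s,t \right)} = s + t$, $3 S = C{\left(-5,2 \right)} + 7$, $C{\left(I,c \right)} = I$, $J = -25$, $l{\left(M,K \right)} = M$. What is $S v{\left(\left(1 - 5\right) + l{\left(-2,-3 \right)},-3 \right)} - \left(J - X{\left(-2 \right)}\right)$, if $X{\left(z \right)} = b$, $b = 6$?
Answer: $25$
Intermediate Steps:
$S = \frac{2}{3}$ ($S = \frac{-5 + 7}{3} = \frac{1}{3} \cdot 2 = \frac{2}{3} \approx 0.66667$)
$X{\left(z \right)} = 6$
$S v{\left(\left(1 - 5\right) + l{\left(-2,-3 \right)},-3 \right)} - \left(J - X{\left(-2 \right)}\right) = \frac{2 \left(\left(\left(1 - 5\right) - 2\right) - 3\right)}{3} + \left(6 - -25\right) = \frac{2 \left(\left(-4 - 2\right) - 3\right)}{3} + \left(6 + 25\right) = \frac{2 \left(-6 - 3\right)}{3} + 31 = \frac{2}{3} \left(-9\right) + 31 = -6 + 31 = 25$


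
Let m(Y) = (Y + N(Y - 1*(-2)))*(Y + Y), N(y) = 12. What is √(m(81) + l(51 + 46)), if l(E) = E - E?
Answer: 9*√186 ≈ 122.74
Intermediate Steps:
l(E) = 0
m(Y) = 2*Y*(12 + Y) (m(Y) = (Y + 12)*(Y + Y) = (12 + Y)*(2*Y) = 2*Y*(12 + Y))
√(m(81) + l(51 + 46)) = √(2*81*(12 + 81) + 0) = √(2*81*93 + 0) = √(15066 + 0) = √15066 = 9*√186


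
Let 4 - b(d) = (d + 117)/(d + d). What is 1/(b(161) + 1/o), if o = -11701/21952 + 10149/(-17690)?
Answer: 34597413809/77259202505 ≈ 0.44781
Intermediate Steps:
o = -214890769/194165440 (o = -11701*1/21952 + 10149*(-1/17690) = -11701/21952 - 10149/17690 = -214890769/194165440 ≈ -1.1067)
b(d) = 4 - (117 + d)/(2*d) (b(d) = 4 - (d + 117)/(d + d) = 4 - (117 + d)/(2*d))
1/(b(161) + 1/o) = 1/((1/2)*(-117 + 7*161)/161 + 1/(-214890769/194165440)) = 1/((1/2)*(1/161)*(-117 + 1127) - 194165440/214890769) = 1/((1/2)*(1/161)*1010 - 194165440/214890769) = 1/(505/161 - 194165440/214890769) = 1/(77259202505/34597413809) = 34597413809/77259202505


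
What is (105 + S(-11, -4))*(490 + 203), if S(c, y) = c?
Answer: 65142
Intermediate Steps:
(105 + S(-11, -4))*(490 + 203) = (105 - 11)*(490 + 203) = 94*693 = 65142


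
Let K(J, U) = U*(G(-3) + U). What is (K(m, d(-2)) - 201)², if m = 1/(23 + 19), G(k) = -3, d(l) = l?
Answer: 36481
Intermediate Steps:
m = 1/42 ≈ 0.023810
K(J, U) = U*(-3 + U)
(K(m, d(-2)) - 201)² = (-2*(-3 - 2) - 201)² = (-2*(-5) - 201)² = (10 - 201)² = (-191)² = 36481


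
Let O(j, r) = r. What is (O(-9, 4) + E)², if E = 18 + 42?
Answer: 4096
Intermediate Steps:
E = 60
(O(-9, 4) + E)² = (4 + 60)² = 64² = 4096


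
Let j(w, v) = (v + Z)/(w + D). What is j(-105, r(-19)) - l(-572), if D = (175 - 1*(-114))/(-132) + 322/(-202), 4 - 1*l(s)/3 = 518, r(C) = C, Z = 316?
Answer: 2232404538/1450301 ≈ 1539.3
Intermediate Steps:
l(s) = -1542 (l(s) = 12 - 3*518 = 12 - 1554 = -1542)
D = -50441/13332 (D = (175 + 114)*(-1/132) + 322*(-1/202) = 289*(-1/132) - 161/101 = -289/132 - 161/101 = -50441/13332 ≈ -3.7835)
j(w, v) = (316 + v)/(-50441/13332 + w) (j(w, v) = (v + 316)/(w - 50441/13332) = (316 + v)/(-50441/13332 + w))
j(-105, r(-19)) - l(-572) = 13332*(316 - 19)/(-50441 + 13332*(-105)) - 1*(-1542) = 13332*297/(-50441 - 1399860) + 1542 = 13332*297/(-1450301) + 1542 = 13332*(-1/1450301)*297 + 1542 = -3959604/1450301 + 1542 = 2232404538/1450301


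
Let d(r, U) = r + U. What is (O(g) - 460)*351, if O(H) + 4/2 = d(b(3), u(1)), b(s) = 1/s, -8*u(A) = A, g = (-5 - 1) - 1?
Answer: -1296711/8 ≈ -1.6209e+5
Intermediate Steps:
g = -7 (g = -6 - 1 = -7)
u(A) = -A/8
b(s) = 1/s
d(r, U) = U + r
O(H) = -43/24 (O(H) = -2 + (-⅛*1 + 1/3) = -2 + (-⅛ + ⅓) = -2 + 5/24 = -43/24)
(O(g) - 460)*351 = (-43/24 - 460)*351 = -11083/24*351 = -1296711/8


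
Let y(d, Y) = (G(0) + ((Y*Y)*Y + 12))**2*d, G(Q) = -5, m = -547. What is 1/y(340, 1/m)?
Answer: 26786992617986329/446271296236595784000 ≈ 6.0024e-5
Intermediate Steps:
y(d, Y) = d*(7 + Y**3)**2 (y(d, Y) = (-5 + ((Y*Y)*Y + 12))**2*d = (-5 + (Y**2*Y + 12))**2*d = (-5 + (Y**3 + 12))**2*d = (-5 + (12 + Y**3))**2*d = (7 + Y**3)**2*d = d*(7 + Y**3)**2)
1/y(340, 1/m) = 1/(340*(7 + (1/(-547))**3)**2) = 1/(340*(7 + (-1/547)**3)**2) = 1/(340*(7 - 1/163667323)**2) = 1/(340*(1145671260/163667323)**2) = 1/(340*(1312562635989987600/26786992617986329)) = 1/(446271296236595784000/26786992617986329) = 26786992617986329/446271296236595784000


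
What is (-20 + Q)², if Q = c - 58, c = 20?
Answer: 3364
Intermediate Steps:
Q = -38 (Q = 20 - 58 = -38)
(-20 + Q)² = (-20 - 38)² = (-58)² = 3364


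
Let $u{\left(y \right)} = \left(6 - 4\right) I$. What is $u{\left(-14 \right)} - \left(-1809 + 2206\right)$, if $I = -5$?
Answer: $-407$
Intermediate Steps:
$u{\left(y \right)} = -10$ ($u{\left(y \right)} = \left(6 - 4\right) \left(-5\right) = 2 \left(-5\right) = -10$)
$u{\left(-14 \right)} - \left(-1809 + 2206\right) = -10 - \left(-1809 + 2206\right) = -10 - 397 = -407$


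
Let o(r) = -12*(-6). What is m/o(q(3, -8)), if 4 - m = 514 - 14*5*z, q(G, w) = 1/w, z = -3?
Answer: -10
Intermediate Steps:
o(r) = 72
m = -720 (m = 4 - (514 - 14*5*(-3)) = 4 - (514 - 70*(-3)) = 4 - (514 - 1*(-210)) = 4 - (514 + 210) = 4 - 1*724 = 4 - 724 = -720)
m/o(q(3, -8)) = -720/72 = -720*1/72 = -10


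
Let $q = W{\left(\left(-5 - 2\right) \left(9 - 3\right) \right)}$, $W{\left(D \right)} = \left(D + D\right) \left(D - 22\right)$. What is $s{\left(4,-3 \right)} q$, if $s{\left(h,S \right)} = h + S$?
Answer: $5376$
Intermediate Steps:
$s{\left(h,S \right)} = S + h$
$W{\left(D \right)} = 2 D \left(-22 + D\right)$
$q = 5376$ ($q = 2 \left(-5 - 2\right) \left(9 - 3\right) \left(-22 + \left(-5 - 2\right) \left(9 - 3\right)\right) = 2 \left(\left(-7\right) 6\right) \left(-22 - 42\right) = 2 \left(-42\right) \left(-22 - 42\right) = 2 \left(-42\right) \left(-64\right) = 5376$)
$s{\left(4,-3 \right)} q = \left(-3 + 4\right) 5376 = 1 \cdot 5376 = 5376$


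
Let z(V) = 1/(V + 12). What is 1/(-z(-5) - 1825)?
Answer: -7/12776 ≈ -0.00054790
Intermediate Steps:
z(V) = 1/(12 + V)
1/(-z(-5) - 1825) = 1/(-1/(12 - 5) - 1825) = 1/(-1/7 - 1825) = 1/(-1*⅐ - 1825) = 1/(-⅐ - 1825) = 1/(-12776/7) = -7/12776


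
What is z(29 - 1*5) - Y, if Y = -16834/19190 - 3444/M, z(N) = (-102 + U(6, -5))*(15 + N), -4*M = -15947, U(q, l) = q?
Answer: -30137290439/8053235 ≈ -3742.3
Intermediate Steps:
M = 15947/4 (M = -¼*(-15947) = 15947/4 ≈ 3986.8)
z(N) = -1440 - 96*N (z(N) = (-102 + 6)*(15 + N) = -96*(15 + N) = -1440 - 96*N)
Y = -14021401/8053235 (Y = -16834/19190 - 3444/15947/4 = -16834*1/19190 - 3444*4/15947 = -443/505 - 13776/15947 = -14021401/8053235 ≈ -1.7411)
z(29 - 1*5) - Y = (-1440 - 96*(29 - 1*5)) - 1*(-14021401/8053235) = (-1440 - 96*(29 - 5)) + 14021401/8053235 = (-1440 - 96*24) + 14021401/8053235 = (-1440 - 2304) + 14021401/8053235 = -3744 + 14021401/8053235 = -30137290439/8053235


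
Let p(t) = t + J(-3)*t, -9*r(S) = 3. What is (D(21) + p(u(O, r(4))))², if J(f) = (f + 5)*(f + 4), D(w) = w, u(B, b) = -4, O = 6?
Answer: 81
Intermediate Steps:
r(S) = -⅓ (r(S) = -⅑*3 = -⅓)
J(f) = (4 + f)*(5 + f) (J(f) = (5 + f)*(4 + f) = (4 + f)*(5 + f))
p(t) = 3*t (p(t) = t + (20 + (-3)² + 9*(-3))*t = t + (20 + 9 - 27)*t = t + 2*t = 3*t)
(D(21) + p(u(O, r(4))))² = (21 + 3*(-4))² = (21 - 12)² = 9² = 81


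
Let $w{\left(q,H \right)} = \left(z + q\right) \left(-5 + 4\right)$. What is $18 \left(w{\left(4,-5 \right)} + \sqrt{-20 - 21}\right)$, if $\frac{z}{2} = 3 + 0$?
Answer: $-180 + 18 i \sqrt{41} \approx -180.0 + 115.26 i$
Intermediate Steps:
$z = 6$ ($z = 2 \left(3 + 0\right) = 2 \cdot 3 = 6$)
$w{\left(q,H \right)} = -6 - q$ ($w{\left(q,H \right)} = \left(6 + q\right) \left(-5 + 4\right) = \left(6 + q\right) \left(-1\right) = -6 - q$)
$18 \left(w{\left(4,-5 \right)} + \sqrt{-20 - 21}\right) = 18 \left(\left(-6 - 4\right) + \sqrt{-20 - 21}\right) = 18 \left(\left(-6 - 4\right) + \sqrt{-41}\right) = 18 \left(-10 + i \sqrt{41}\right) = -180 + 18 i \sqrt{41}$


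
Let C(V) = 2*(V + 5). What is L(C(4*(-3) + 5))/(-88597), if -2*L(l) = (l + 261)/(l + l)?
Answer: -257/1417552 ≈ -0.00018130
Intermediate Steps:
C(V) = 10 + 2*V (C(V) = 2*(5 + V) = 10 + 2*V)
L(l) = -(261 + l)/(4*l) (L(l) = -(l + 261)/(2*(l + l)) = -(261 + l)/(2*(2*l)) = -(261 + l)*1/(2*l)/2 = -(261 + l)/(4*l))
L(C(4*(-3) + 5))/(-88597) = ((-261 - (10 + 2*(4*(-3) + 5)))/(4*(10 + 2*(4*(-3) + 5))))/(-88597) = ((-261 - (10 + 2*(-12 + 5)))/(4*(10 + 2*(-12 + 5))))*(-1/88597) = ((-261 - (10 + 2*(-7)))/(4*(10 + 2*(-7))))*(-1/88597) = ((-261 - (10 - 14))/(4*(10 - 14)))*(-1/88597) = ((¼)*(-261 - 1*(-4))/(-4))*(-1/88597) = ((¼)*(-¼)*(-261 + 4))*(-1/88597) = ((¼)*(-¼)*(-257))*(-1/88597) = (257/16)*(-1/88597) = -257/1417552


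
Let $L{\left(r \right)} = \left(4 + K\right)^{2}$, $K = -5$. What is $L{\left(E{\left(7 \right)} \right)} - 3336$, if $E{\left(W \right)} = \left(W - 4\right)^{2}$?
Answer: $-3335$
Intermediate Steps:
$E{\left(W \right)} = \left(-4 + W\right)^{2}$
$L{\left(r \right)} = 1$ ($L{\left(r \right)} = \left(4 - 5\right)^{2} = \left(-1\right)^{2} = 1$)
$L{\left(E{\left(7 \right)} \right)} - 3336 = 1 - 3336 = -3335$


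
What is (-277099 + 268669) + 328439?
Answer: 320009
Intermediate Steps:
(-277099 + 268669) + 328439 = -8430 + 328439 = 320009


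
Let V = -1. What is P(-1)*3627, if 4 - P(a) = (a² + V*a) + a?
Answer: 10881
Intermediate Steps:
P(a) = 4 - a² (P(a) = 4 - ((a² - a) + a) = 4 - a²)
P(-1)*3627 = (4 - 1*(-1)²)*3627 = (4 - 1*1)*3627 = (4 - 1)*3627 = 3*3627 = 10881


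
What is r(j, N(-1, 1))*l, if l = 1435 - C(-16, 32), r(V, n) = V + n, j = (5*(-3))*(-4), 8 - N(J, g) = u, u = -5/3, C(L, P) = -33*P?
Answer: 520619/3 ≈ 1.7354e+5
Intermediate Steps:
u = -5/3 (u = -5*⅓ = -5/3 ≈ -1.6667)
N(J, g) = 29/3 (N(J, g) = 8 - 1*(-5/3) = 8 + 5/3 = 29/3)
j = 60 (j = -15*(-4) = 60)
l = 2491 (l = 1435 - (-33)*32 = 1435 - 1*(-1056) = 1435 + 1056 = 2491)
r(j, N(-1, 1))*l = (60 + 29/3)*2491 = (209/3)*2491 = 520619/3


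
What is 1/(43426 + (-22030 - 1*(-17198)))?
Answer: 1/38594 ≈ 2.5911e-5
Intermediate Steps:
1/(43426 + (-22030 - 1*(-17198))) = 1/(43426 + (-22030 + 17198)) = 1/(43426 - 4832) = 1/38594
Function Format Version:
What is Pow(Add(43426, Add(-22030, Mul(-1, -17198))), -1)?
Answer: Rational(1, 38594) ≈ 2.5911e-5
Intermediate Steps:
Pow(Add(43426, Add(-22030, Mul(-1, -17198))), -1) = Pow(Add(43426, Add(-22030, 17198)), -1) = Pow(Add(43426, -4832), -1) = Pow(38594, -1) = Rational(1, 38594)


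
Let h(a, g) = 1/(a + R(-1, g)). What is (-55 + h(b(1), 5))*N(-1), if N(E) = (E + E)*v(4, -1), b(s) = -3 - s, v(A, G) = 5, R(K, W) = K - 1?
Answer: 1655/3 ≈ 551.67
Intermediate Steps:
R(K, W) = -1 + K
h(a, g) = 1/(-2 + a) (h(a, g) = 1/(a + (-1 - 1)) = 1/(a - 2) = 1/(-2 + a))
N(E) = 10*E (N(E) = (E + E)*5 = (2*E)*5 = 10*E)
(-55 + h(b(1), 5))*N(-1) = (-55 + 1/(-2 + (-3 - 1*1)))*(10*(-1)) = (-55 + 1/(-2 + (-3 - 1)))*(-10) = (-55 + 1/(-2 - 4))*(-10) = (-55 + 1/(-6))*(-10) = (-55 - 1/6)*(-10) = -331/6*(-10) = 1655/3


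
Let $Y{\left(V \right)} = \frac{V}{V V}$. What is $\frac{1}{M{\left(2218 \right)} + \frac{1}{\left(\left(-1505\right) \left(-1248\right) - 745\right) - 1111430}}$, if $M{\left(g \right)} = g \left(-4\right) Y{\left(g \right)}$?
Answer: $- \frac{766065}{3064259} \approx -0.25$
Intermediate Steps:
$Y{\left(V \right)} = \frac{1}{V}$ ($Y{\left(V \right)} = \frac{V}{V^{2}} = \frac{1}{V}$)
$M{\left(g \right)} = -4$ ($M{\left(g \right)} = \frac{g \left(-4\right)}{g} = \frac{\left(-4\right) g}{g} = -4$)
$\frac{1}{M{\left(2218 \right)} + \frac{1}{\left(\left(-1505\right) \left(-1248\right) - 745\right) - 1111430}} = \frac{1}{-4 + \frac{1}{\left(\left(-1505\right) \left(-1248\right) - 745\right) - 1111430}} = \frac{1}{-4 + \frac{1}{\left(1878240 - 745\right) - 1111430}} = \frac{1}{-4 + \frac{1}{1877495 - 1111430}} = \frac{1}{-4 + \frac{1}{766065}} = \frac{1}{- \frac{3064259}{766065}} = - \frac{766065}{3064259}$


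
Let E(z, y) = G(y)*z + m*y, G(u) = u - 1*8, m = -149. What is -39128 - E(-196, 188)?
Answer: 24164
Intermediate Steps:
G(u) = -8 + u (G(u) = u - 8 = -8 + u)
E(z, y) = -149*y + z*(-8 + y) (E(z, y) = (-8 + y)*z - 149*y = z*(-8 + y) - 149*y = -149*y + z*(-8 + y))
-39128 - E(-196, 188) = -39128 - (-149*188 - 196*(-8 + 188)) = -39128 - (-28012 - 196*180) = -39128 - (-28012 - 35280) = -39128 - 1*(-63292) = -39128 + 63292 = 24164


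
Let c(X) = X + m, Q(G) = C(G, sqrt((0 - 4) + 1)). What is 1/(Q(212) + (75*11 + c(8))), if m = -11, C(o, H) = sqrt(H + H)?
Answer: 1/(822 + sqrt(2)*3**(1/4)*sqrt(I)) ≈ 0.0012146 - 1.942e-6*I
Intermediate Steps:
C(o, H) = sqrt(2)*sqrt(H) (C(o, H) = sqrt(2*H) = sqrt(2)*sqrt(H))
Q(G) = sqrt(2)*3**(1/4)*sqrt(I) (Q(G) = sqrt(2)*sqrt(sqrt((0 - 4) + 1)) = sqrt(2)*sqrt(sqrt(-4 + 1)) = sqrt(2)*sqrt(sqrt(-3)) = sqrt(2)*sqrt(I*sqrt(3)) = sqrt(2)*(3**(1/4)*sqrt(I)) = sqrt(2)*3**(1/4)*sqrt(I))
c(X) = -11 + X (c(X) = X - 11 = -11 + X)
1/(Q(212) + (75*11 + c(8))) = 1/(3**(1/4)*(1 + I) + (75*11 + (-11 + 8))) = 1/(3**(1/4)*(1 + I) + (825 - 3)) = 1/(3**(1/4)*(1 + I) + 822) = 1/(822 + 3**(1/4)*(1 + I))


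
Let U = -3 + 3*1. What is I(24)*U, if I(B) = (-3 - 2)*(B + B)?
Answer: 0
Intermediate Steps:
I(B) = -10*B
U = 0 (U = -3 + 3 = 0)
I(24)*U = -10*24*0 = -240*0 = 0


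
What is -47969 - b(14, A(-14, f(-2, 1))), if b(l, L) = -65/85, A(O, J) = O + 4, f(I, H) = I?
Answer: -815460/17 ≈ -47968.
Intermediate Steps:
A(O, J) = 4 + O
b(l, L) = -13/17 (b(l, L) = -65*1/85 = -13/17)
-47969 - b(14, A(-14, f(-2, 1))) = -47969 - 1*(-13/17) = -47969 + 13/17 = -815460/17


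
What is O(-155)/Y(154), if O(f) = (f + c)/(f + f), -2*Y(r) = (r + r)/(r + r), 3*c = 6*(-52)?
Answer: -259/155 ≈ -1.6710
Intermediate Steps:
c = -104 (c = (6*(-52))/3 = (⅓)*(-312) = -104)
Y(r) = -½ (Y(r) = -(r + r)/(2*(r + r)) = -2*r/(2*(2*r)) = -2*r*1/(2*r)/2 = -½*1 = -½)
O(f) = (-104 + f)/(2*f) (O(f) = (f - 104)/(f + f) = (-104 + f)/((2*f)) = (-104 + f)*(1/(2*f)) = (-104 + f)/(2*f))
O(-155)/Y(154) = ((½)*(-104 - 155)/(-155))/(-½) = ((½)*(-1/155)*(-259))*(-2) = (259/310)*(-2) = -259/155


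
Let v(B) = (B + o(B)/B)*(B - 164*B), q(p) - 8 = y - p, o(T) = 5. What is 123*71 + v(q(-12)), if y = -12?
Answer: -2514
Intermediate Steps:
q(p) = -4 - p (q(p) = 8 + (-12 - p) = -4 - p)
v(B) = -163*B*(B + 5/B) (v(B) = (B + 5/B)*(B - 164*B) = (B + 5/B)*(-163*B) = -163*B*(B + 5/B))
123*71 + v(q(-12)) = 123*71 + (-815 - 163*(-4 - 1*(-12))²) = 8733 + (-815 - 163*(-4 + 12)²) = 8733 + (-815 - 163*8²) = 8733 + (-815 - 163*64) = 8733 + (-815 - 10432) = 8733 - 11247 = -2514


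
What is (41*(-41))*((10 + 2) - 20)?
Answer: 13448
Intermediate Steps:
(41*(-41))*((10 + 2) - 20) = -1681*(12 - 20) = -1681*(-8) = 13448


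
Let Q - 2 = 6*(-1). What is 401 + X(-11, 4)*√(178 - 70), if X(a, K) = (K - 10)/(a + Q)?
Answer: 401 + 12*√3/5 ≈ 405.16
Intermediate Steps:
Q = -4 (Q = 2 + 6*(-1) = 2 - 6 = -4)
X(a, K) = (-10 + K)/(-4 + a) (X(a, K) = (K - 10)/(a - 4) = (-10 + K)/(-4 + a))
401 + X(-11, 4)*√(178 - 70) = 401 + ((-10 + 4)/(-4 - 11))*√(178 - 70) = 401 + (-6/(-15))*√108 = 401 + (-1/15*(-6))*(6*√3) = 401 + 2*(6*√3)/5 = 401 + 12*√3/5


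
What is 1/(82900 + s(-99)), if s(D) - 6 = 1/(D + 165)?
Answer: 66/5471797 ≈ 1.2062e-5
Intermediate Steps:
s(D) = 6 + 1/(165 + D) (s(D) = 6 + 1/(D + 165) = 6 + 1/(165 + D))
1/(82900 + s(-99)) = 1/(82900 + (991 + 6*(-99))/(165 - 99)) = 1/(82900 + (991 - 594)/66) = 1/(82900 + (1/66)*397) = 1/(82900 + 397/66) = 1/(5471797/66) = 66/5471797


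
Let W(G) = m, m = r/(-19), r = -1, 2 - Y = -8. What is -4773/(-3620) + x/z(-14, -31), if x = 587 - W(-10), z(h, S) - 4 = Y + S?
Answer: -2284033/68780 ≈ -33.208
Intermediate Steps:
Y = 10 (Y = 2 - 1*(-8) = 2 + 8 = 10)
z(h, S) = 14 + S (z(h, S) = 4 + (10 + S) = 14 + S)
m = 1/19 (m = -1/(-19) = -1*(-1/19) = 1/19 ≈ 0.052632)
W(G) = 1/19
x = 11152/19 (x = 587 - 1*1/19 = 587 - 1/19 = 11152/19 ≈ 586.95)
-4773/(-3620) + x/z(-14, -31) = -4773/(-3620) + 11152/(19*(14 - 31)) = -4773*(-1/3620) + (11152/19)/(-17) = 4773/3620 + (11152/19)*(-1/17) = 4773/3620 - 656/19 = -2284033/68780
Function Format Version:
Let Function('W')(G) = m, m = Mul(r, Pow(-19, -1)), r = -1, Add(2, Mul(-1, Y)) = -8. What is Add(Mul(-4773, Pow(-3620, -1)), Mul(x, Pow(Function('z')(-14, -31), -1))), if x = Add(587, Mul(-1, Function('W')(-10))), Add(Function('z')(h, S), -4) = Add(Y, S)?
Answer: Rational(-2284033, 68780) ≈ -33.208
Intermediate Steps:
Y = 10 (Y = Add(2, Mul(-1, -8)) = Add(2, 8) = 10)
Function('z')(h, S) = Add(14, S) (Function('z')(h, S) = Add(4, Add(10, S)) = Add(14, S))
m = Rational(1, 19) (m = Mul(-1, Pow(-19, -1)) = Mul(-1, Rational(-1, 19)) = Rational(1, 19) ≈ 0.052632)
Function('W')(G) = Rational(1, 19)
x = Rational(11152, 19) (x = Add(587, Mul(-1, Rational(1, 19))) = Add(587, Rational(-1, 19)) = Rational(11152, 19) ≈ 586.95)
Add(Mul(-4773, Pow(-3620, -1)), Mul(x, Pow(Function('z')(-14, -31), -1))) = Add(Mul(-4773, Pow(-3620, -1)), Mul(Rational(11152, 19), Pow(Add(14, -31), -1))) = Add(Mul(-4773, Rational(-1, 3620)), Mul(Rational(11152, 19), Pow(-17, -1))) = Add(Rational(4773, 3620), Mul(Rational(11152, 19), Rational(-1, 17))) = Add(Rational(4773, 3620), Rational(-656, 19)) = Rational(-2284033, 68780)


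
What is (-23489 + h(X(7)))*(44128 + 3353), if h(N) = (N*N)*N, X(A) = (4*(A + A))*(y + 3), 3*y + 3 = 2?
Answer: 1413053378303/9 ≈ 1.5701e+11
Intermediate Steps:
y = -⅓ (y = -1 + (⅓)*2 = -1 + ⅔ = -⅓ ≈ -0.33333)
X(A) = 64*A/3 (X(A) = (4*(A + A))*(-⅓ + 3) = (4*(2*A))*(8/3) = (8*A)*(8/3) = 64*A/3)
h(N) = N³ (h(N) = N²*N = N³)
(-23489 + h(X(7)))*(44128 + 3353) = (-23489 + ((64/3)*7)³)*(44128 + 3353) = (-23489 + (448/3)³)*47481 = (-23489 + 89915392/27)*47481 = (89281189/27)*47481 = 1413053378303/9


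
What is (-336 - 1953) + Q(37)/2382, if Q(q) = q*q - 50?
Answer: -5451079/2382 ≈ -2288.4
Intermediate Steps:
Q(q) = -50 + q² (Q(q) = q² - 50 = -50 + q²)
(-336 - 1953) + Q(37)/2382 = (-336 - 1953) + (-50 + 37²)/2382 = -2289 + (-50 + 1369)*(1/2382) = -2289 + 1319*(1/2382) = -2289 + 1319/2382 = -5451079/2382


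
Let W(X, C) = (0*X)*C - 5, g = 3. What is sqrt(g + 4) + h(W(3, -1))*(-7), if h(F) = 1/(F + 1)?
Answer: 7/4 + sqrt(7) ≈ 4.3958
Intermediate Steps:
W(X, C) = -5 (W(X, C) = 0*C - 5 = 0 - 5 = -5)
h(F) = 1/(1 + F)
sqrt(g + 4) + h(W(3, -1))*(-7) = sqrt(3 + 4) - 7/(1 - 5) = sqrt(7) - 7/(-4) = sqrt(7) - 1/4*(-7) = sqrt(7) + 7/4 = 7/4 + sqrt(7)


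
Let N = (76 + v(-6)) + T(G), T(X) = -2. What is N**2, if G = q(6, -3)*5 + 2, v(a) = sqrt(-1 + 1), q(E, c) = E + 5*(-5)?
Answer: 5476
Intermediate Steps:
q(E, c) = -25 + E (q(E, c) = E - 25 = -25 + E)
v(a) = 0 (v(a) = sqrt(0) = 0)
G = -93 (G = (-25 + 6)*5 + 2 = -19*5 + 2 = -95 + 2 = -93)
N = 74 (N = (76 + 0) - 2 = 76 - 2 = 74)
N**2 = 74**2 = 5476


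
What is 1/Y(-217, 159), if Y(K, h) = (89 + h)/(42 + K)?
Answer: -175/248 ≈ -0.70565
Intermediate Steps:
Y(K, h) = (89 + h)/(42 + K)
1/Y(-217, 159) = 1/((89 + 159)/(42 - 217)) = 1/(248/(-175)) = 1/(-1/175*248) = 1/(-248/175) = -175/248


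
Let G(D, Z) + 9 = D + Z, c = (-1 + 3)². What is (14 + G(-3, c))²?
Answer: 36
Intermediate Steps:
c = 4 (c = 2² = 4)
G(D, Z) = -9 + D + Z (G(D, Z) = -9 + (D + Z) = -9 + D + Z)
(14 + G(-3, c))² = (14 + (-9 - 3 + 4))² = (14 - 8)² = 6² = 36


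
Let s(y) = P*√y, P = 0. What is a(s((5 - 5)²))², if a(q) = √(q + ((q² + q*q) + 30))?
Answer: 30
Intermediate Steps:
s(y) = 0 (s(y) = 0*√y = 0)
a(q) = √(30 + q + 2*q²) (a(q) = √(q + ((q² + q²) + 30)) = √(q + (2*q² + 30)) = √(q + (30 + 2*q²)) = √(30 + q + 2*q²))
a(s((5 - 5)²))² = (√(30 + 0 + 2*0²))² = (√(30 + 0 + 2*0))² = (√(30 + 0 + 0))² = (√30)² = 30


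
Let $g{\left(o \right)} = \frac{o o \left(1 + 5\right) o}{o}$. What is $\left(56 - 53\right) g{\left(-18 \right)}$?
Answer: $5832$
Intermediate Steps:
$g{\left(o \right)} = 6 o^{2}$ ($g{\left(o \right)} = \frac{o^{2} \cdot 6 o}{o} = \frac{6 o^{3}}{o} = 6 o^{2}$)
$\left(56 - 53\right) g{\left(-18 \right)} = \left(56 - 53\right) 6 \left(-18\right)^{2} = 3 \cdot 6 \cdot 324 = 3 \cdot 1944 = 5832$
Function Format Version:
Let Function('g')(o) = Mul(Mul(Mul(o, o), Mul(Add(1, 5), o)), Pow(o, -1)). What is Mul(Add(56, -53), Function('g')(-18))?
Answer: 5832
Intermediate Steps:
Function('g')(o) = Mul(6, Pow(o, 2)) (Function('g')(o) = Mul(Mul(Pow(o, 2), Mul(6, o)), Pow(o, -1)) = Mul(Mul(6, Pow(o, 3)), Pow(o, -1)) = Mul(6, Pow(o, 2)))
Mul(Add(56, -53), Function('g')(-18)) = Mul(Add(56, -53), Mul(6, Pow(-18, 2))) = Mul(3, Mul(6, 324)) = Mul(3, 1944) = 5832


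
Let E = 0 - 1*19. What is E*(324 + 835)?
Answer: -22021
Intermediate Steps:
E = -19 (E = 0 - 19 = -19)
E*(324 + 835) = -19*(324 + 835) = -19*1159 = -22021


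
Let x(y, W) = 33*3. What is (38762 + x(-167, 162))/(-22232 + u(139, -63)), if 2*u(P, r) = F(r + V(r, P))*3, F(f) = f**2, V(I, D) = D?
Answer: -38861/13568 ≈ -2.8642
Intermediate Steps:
x(y, W) = 99
u(P, r) = 3*(P + r)**2/2 (u(P, r) = ((r + P)**2*3)/2 = ((P + r)**2*3)/2 = (3*(P + r)**2)/2 = 3*(P + r)**2/2)
(38762 + x(-167, 162))/(-22232 + u(139, -63)) = (38762 + 99)/(-22232 + 3*(139 - 63)**2/2) = 38861/(-22232 + (3/2)*76**2) = 38861/(-22232 + (3/2)*5776) = 38861/(-22232 + 8664) = 38861/(-13568) = 38861*(-1/13568) = -38861/13568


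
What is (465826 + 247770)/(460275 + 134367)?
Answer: 356798/297321 ≈ 1.2000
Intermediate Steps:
(465826 + 247770)/(460275 + 134367) = 713596/594642 = 713596*(1/594642) = 356798/297321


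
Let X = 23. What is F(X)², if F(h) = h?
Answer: 529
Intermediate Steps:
F(X)² = 23² = 529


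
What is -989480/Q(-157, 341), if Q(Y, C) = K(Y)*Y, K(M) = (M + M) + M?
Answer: -989480/73947 ≈ -13.381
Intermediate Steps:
K(M) = 3*M (K(M) = 2*M + M = 3*M)
Q(Y, C) = 3*Y² (Q(Y, C) = (3*Y)*Y = 3*Y²)
-989480/Q(-157, 341) = -989480/(3*(-157)²) = -989480/(3*24649) = -989480/73947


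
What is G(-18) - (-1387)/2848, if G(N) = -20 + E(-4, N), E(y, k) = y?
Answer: -66965/2848 ≈ -23.513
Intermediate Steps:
G(N) = -24 (G(N) = -20 - 4 = -24)
G(-18) - (-1387)/2848 = -24 - (-1387)/2848 = -24 - 1*(-1387/2848) = -24 + 1387/2848 = -66965/2848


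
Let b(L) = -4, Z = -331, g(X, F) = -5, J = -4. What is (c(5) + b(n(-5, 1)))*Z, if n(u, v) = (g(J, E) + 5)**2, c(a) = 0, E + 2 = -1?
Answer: 1324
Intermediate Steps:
E = -3 (E = -2 - 1 = -3)
n(u, v) = 0 (n(u, v) = (-5 + 5)**2 = 0**2 = 0)
(c(5) + b(n(-5, 1)))*Z = (0 - 4)*(-331) = -4*(-331) = 1324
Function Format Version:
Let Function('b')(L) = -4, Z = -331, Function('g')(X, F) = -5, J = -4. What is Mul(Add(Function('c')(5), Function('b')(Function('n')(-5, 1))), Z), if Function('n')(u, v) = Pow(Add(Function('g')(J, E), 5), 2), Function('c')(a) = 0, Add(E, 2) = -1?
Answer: 1324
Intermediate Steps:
E = -3 (E = Add(-2, -1) = -3)
Function('n')(u, v) = 0 (Function('n')(u, v) = Pow(Add(-5, 5), 2) = Pow(0, 2) = 0)
Mul(Add(Function('c')(5), Function('b')(Function('n')(-5, 1))), Z) = Mul(Add(0, -4), -331) = Mul(-4, -331) = 1324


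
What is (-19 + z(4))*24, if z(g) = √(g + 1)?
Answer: -456 + 24*√5 ≈ -402.33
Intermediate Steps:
z(g) = √(1 + g)
(-19 + z(4))*24 = (-19 + √(1 + 4))*24 = (-19 + √5)*24 = -456 + 24*√5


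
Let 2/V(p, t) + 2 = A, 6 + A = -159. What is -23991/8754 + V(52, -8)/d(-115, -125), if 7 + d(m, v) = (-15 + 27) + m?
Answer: -73449527/26801830 ≈ -2.7405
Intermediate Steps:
A = -165 (A = -6 - 159 = -165)
V(p, t) = -2/167 (V(p, t) = 2/(-2 - 165) = 2/(-167) = 2*(-1/167) = -2/167)
d(m, v) = 5 + m (d(m, v) = -7 + ((-15 + 27) + m) = -7 + (12 + m) = 5 + m)
-23991/8754 + V(52, -8)/d(-115, -125) = -23991/8754 - 2/(167*(5 - 115)) = -23991*1/8754 - 2/167/(-110) = -7997/2918 - 2/167*(-1/110) = -7997/2918 + 1/9185 = -73449527/26801830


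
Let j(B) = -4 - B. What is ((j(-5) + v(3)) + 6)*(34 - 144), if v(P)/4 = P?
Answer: -2090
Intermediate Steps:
v(P) = 4*P
((j(-5) + v(3)) + 6)*(34 - 144) = (((-4 - 1*(-5)) + 4*3) + 6)*(34 - 144) = (((-4 + 5) + 12) + 6)*(-110) = ((1 + 12) + 6)*(-110) = (13 + 6)*(-110) = 19*(-110) = -2090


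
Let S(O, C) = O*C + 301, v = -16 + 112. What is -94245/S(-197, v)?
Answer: 94245/18611 ≈ 5.0639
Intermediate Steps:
v = 96
S(O, C) = 301 + C*O (S(O, C) = C*O + 301 = 301 + C*O)
-94245/S(-197, v) = -94245/(301 + 96*(-197)) = -94245/(301 - 18912) = -94245/(-18611) = -94245*(-1/18611) = 94245/18611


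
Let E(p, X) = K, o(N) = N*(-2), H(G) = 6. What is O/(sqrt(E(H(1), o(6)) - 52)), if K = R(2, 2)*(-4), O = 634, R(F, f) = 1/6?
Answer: -317*I*sqrt(474)/79 ≈ -87.362*I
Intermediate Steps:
R(F, f) = 1/6
o(N) = -2*N
K = -2/3 (K = (1/6)*(-4) = -2/3 ≈ -0.66667)
E(p, X) = -2/3
O/(sqrt(E(H(1), o(6)) - 52)) = 634/(sqrt(-2/3 - 52)) = 634/(sqrt(-158/3)) = 634/((I*sqrt(474)/3)) = 634*(-I*sqrt(474)/158) = -317*I*sqrt(474)/79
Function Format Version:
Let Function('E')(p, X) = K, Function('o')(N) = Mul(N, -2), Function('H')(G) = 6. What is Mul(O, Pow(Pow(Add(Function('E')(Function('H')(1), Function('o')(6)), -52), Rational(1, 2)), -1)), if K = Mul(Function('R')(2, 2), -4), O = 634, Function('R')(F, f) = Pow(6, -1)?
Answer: Mul(Rational(-317, 79), I, Pow(474, Rational(1, 2))) ≈ Mul(-87.362, I)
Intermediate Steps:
Function('R')(F, f) = Rational(1, 6)
Function('o')(N) = Mul(-2, N)
K = Rational(-2, 3) (K = Mul(Rational(1, 6), -4) = Rational(-2, 3) ≈ -0.66667)
Function('E')(p, X) = Rational(-2, 3)
Mul(O, Pow(Pow(Add(Function('E')(Function('H')(1), Function('o')(6)), -52), Rational(1, 2)), -1)) = Mul(634, Pow(Pow(Add(Rational(-2, 3), -52), Rational(1, 2)), -1)) = Mul(634, Pow(Pow(Rational(-158, 3), Rational(1, 2)), -1)) = Mul(634, Pow(Mul(Rational(1, 3), I, Pow(474, Rational(1, 2))), -1)) = Mul(634, Mul(Rational(-1, 158), I, Pow(474, Rational(1, 2)))) = Mul(Rational(-317, 79), I, Pow(474, Rational(1, 2)))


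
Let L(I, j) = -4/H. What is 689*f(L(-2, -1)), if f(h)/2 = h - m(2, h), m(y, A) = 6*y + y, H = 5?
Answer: -101972/5 ≈ -20394.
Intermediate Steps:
L(I, j) = -4/5
m(y, A) = 7*y
f(h) = -28 + 2*h (f(h) = 2*(h - 7*2) = 2*(h - 1*14) = 2*(h - 14) = 2*(-14 + h) = -28 + 2*h)
689*f(L(-2, -1)) = 689*(-28 + 2*(-4/5)) = 689*(-28 - 8/5) = 689*(-148/5) = -101972/5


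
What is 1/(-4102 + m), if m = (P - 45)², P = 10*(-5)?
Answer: 1/4923 ≈ 0.00020313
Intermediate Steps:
P = -50
m = 9025 (m = (-50 - 45)² = (-95)² = 9025)
1/(-4102 + m) = 1/(-4102 + 9025) = 1/4923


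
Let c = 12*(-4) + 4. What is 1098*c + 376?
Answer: -47936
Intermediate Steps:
c = -44 (c = -48 + 4 = -44)
1098*c + 376 = 1098*(-44) + 376 = -48312 + 376 = -47936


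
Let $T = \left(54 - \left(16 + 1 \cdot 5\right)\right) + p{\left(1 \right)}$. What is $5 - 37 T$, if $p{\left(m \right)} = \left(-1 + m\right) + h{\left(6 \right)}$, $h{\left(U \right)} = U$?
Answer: $-1438$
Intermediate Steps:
$p{\left(m \right)} = 5 + m$ ($p{\left(m \right)} = \left(-1 + m\right) + 6 = 5 + m$)
$T = 39$ ($T = \left(54 - \left(16 + 1 \cdot 5\right)\right) + \left(5 + 1\right) = \left(54 - 21\right) + 6 = 33 + 6 = 39$)
$5 - 37 T = 5 - 1443 = -1438$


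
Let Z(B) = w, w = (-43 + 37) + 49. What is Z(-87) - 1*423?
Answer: -380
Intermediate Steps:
w = 43 (w = -6 + 49 = 43)
Z(B) = 43
Z(-87) - 1*423 = 43 - 1*423 = 43 - 423 = -380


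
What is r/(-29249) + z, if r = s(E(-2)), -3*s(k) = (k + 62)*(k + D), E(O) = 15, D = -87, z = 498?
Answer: 1324014/2659 ≈ 497.94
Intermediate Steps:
s(k) = -(-87 + k)*(62 + k)/3 (s(k) = -(k + 62)*(k - 87)/3 = -(62 + k)*(-87 + k)/3 = -(-87 + k)*(62 + k)/3)
r = 1848 (r = 1798 - ⅓*15² + (25/3)*15 = 1798 - ⅓*225 + 125 = 1798 - 75 + 125 = 1848)
r/(-29249) + z = 1848/(-29249) + 498 = 1848*(-1/29249) + 498 = -168/2659 + 498 = 1324014/2659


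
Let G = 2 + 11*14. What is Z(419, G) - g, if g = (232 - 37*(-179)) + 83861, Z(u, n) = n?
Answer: -90560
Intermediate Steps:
G = 156 (G = 2 + 154 = 156)
g = 90716 (g = (232 + 6623) + 83861 = 6855 + 83861 = 90716)
Z(419, G) - g = 156 - 1*90716 = 156 - 90716 = -90560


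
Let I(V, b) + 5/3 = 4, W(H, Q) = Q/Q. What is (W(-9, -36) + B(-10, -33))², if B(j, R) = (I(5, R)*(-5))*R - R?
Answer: 175561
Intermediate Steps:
W(H, Q) = 1
I(V, b) = 7/3 (I(V, b) = -5/3 + 4 = 7/3)
B(j, R) = -38*R/3 (B(j, R) = ((7/3)*(-5))*R - R = -35*R/3 - R = -38*R/3)
(W(-9, -36) + B(-10, -33))² = (1 - 38/3*(-33))² = (1 + 418)² = 419² = 175561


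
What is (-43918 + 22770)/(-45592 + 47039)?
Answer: -21148/1447 ≈ -14.615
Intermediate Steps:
(-43918 + 22770)/(-45592 + 47039) = -21148/1447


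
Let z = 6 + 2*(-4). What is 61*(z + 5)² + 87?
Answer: 636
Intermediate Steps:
z = -2 (z = 6 - 8 = -2)
61*(z + 5)² + 87 = 61*(-2 + 5)² + 87 = 61*3² + 87 = 61*9 + 87 = 549 + 87 = 636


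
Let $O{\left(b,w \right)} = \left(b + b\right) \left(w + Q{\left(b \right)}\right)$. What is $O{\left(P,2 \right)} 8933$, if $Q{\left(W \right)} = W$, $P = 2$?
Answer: $142928$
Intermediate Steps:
$O{\left(b,w \right)} = 2 b \left(b + w\right)$ ($O{\left(b,w \right)} = \left(b + b\right) \left(w + b\right) = 2 b \left(b + w\right)$)
$O{\left(P,2 \right)} 8933 = 2 \cdot 2 \left(2 + 2\right) 8933 = 2 \cdot 2 \cdot 4 \cdot 8933 = 16 \cdot 8933 = 142928$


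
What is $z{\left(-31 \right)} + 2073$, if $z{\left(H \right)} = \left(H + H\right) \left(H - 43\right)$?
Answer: $6661$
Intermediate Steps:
$z{\left(H \right)} = 2 H \left(-43 + H\right)$
$z{\left(-31 \right)} + 2073 = 2 \left(-31\right) \left(-43 - 31\right) + 2073 = 2 \left(-31\right) \left(-74\right) + 2073 = 4588 + 2073 = 6661$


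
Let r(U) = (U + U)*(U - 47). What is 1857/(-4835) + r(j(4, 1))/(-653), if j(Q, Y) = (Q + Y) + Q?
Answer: 2094519/3157255 ≈ 0.66340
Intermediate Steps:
j(Q, Y) = Y + 2*Q
r(U) = 2*U*(-47 + U) (r(U) = (2*U)*(-47 + U) = 2*U*(-47 + U))
1857/(-4835) + r(j(4, 1))/(-653) = 1857/(-4835) + (2*(1 + 2*4)*(-47 + (1 + 2*4)))/(-653) = 1857*(-1/4835) + (2*(1 + 8)*(-47 + (1 + 8)))*(-1/653) = -1857/4835 + (2*9*(-47 + 9))*(-1/653) = -1857/4835 + (2*9*(-38))*(-1/653) = -1857/4835 - 684*(-1/653) = -1857/4835 + 684/653 = 2094519/3157255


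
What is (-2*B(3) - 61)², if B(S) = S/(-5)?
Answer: 89401/25 ≈ 3576.0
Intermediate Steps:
B(S) = -S/5 (B(S) = S*(-⅕) = -S/5)
(-2*B(3) - 61)² = (-(-2)*3/5 - 61)² = (-2*(-⅗) - 61)² = (6/5 - 61)² = (-299/5)² = 89401/25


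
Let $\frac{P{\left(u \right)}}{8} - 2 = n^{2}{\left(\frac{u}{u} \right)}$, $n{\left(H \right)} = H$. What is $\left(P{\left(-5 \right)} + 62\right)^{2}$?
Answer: $7396$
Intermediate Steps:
$P{\left(u \right)} = 24$ ($P{\left(u \right)} = 16 + 8 \left(\frac{u}{u}\right)^{2} = 16 + 8 \cdot 1^{2} = 16 + 8 \cdot 1 = 16 + 8 = 24$)
$\left(P{\left(-5 \right)} + 62\right)^{2} = \left(24 + 62\right)^{2} = 86^{2} = 7396$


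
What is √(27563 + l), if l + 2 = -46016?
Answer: I*√18455 ≈ 135.85*I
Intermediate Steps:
l = -46018 (l = -2 - 46016 = -46018)
√(27563 + l) = √(27563 - 46018) = √(-18455) = I*√18455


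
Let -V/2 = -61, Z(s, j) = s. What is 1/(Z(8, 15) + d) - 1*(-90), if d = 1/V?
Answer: 88052/977 ≈ 90.125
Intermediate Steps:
V = 122 (V = -2*(-61) = 122)
d = 1/122 ≈ 0.0081967
1/(Z(8, 15) + d) - 1*(-90) = 1/(8 + 1/122) - 1*(-90) = 1/(977/122) + 90 = 122/977 + 90 = 88052/977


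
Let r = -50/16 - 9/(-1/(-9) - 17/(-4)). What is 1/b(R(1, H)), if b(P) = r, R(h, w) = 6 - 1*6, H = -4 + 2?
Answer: -1256/6517 ≈ -0.19273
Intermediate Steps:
r = -6517/1256 (r = -50*1/16 - 9/(-1*(-1/9) - 17*(-1/4)) = -25/8 - 9/(1/9 + 17/4) = -25/8 - 9/157/36 = -25/8 - 9*36/157 = -25/8 - 324/157 = -6517/1256 ≈ -5.1887)
H = -2
R(h, w) = 0 (R(h, w) = 6 - 6 = 0)
b(P) = -6517/1256
1/b(R(1, H)) = 1/(-6517/1256) = -1256/6517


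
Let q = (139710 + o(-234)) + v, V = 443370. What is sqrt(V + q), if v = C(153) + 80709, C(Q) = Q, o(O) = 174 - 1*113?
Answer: sqrt(664003) ≈ 814.86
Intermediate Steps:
o(O) = 61 (o(O) = 174 - 113 = 61)
v = 80862 (v = 153 + 80709 = 80862)
q = 220633 (q = (139710 + 61) + 80862 = 139771 + 80862 = 220633)
sqrt(V + q) = sqrt(443370 + 220633) = sqrt(664003)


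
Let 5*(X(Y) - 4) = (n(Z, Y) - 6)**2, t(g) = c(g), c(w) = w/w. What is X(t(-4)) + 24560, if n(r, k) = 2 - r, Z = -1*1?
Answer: 122829/5 ≈ 24566.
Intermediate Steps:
c(w) = 1
Z = -1
t(g) = 1
X(Y) = 29/5 (X(Y) = 4 + ((2 - 1*(-1)) - 6)**2/5 = 4 + ((2 + 1) - 6)**2/5 = 4 + (3 - 6)**2/5 = 4 + (1/5)*(-3)**2 = 4 + (1/5)*9 = 4 + 9/5 = 29/5)
X(t(-4)) + 24560 = 29/5 + 24560 = 122829/5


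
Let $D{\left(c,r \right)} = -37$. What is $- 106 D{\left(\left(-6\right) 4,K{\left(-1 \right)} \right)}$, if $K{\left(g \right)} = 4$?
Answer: $3922$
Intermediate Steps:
$- 106 D{\left(\left(-6\right) 4,K{\left(-1 \right)} \right)} = \left(-106\right) \left(-37\right) = 3922$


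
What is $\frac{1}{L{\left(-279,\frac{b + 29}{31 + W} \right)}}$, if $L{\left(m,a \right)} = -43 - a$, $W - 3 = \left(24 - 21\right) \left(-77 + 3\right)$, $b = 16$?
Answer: $- \frac{188}{8039} \approx -0.023386$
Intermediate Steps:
$W = -219$ ($W = 3 + \left(24 - 21\right) \left(-77 + 3\right) = 3 + 3 \left(-74\right) = 3 - 222 = -219$)
$\frac{1}{L{\left(-279,\frac{b + 29}{31 + W} \right)}} = \frac{1}{-43 - \frac{16 + 29}{31 - 219}} = \frac{1}{-43 - \frac{45}{-188}} = \frac{1}{-43 - 45 \left(- \frac{1}{188}\right)} = \frac{1}{-43 - - \frac{45}{188}} = \frac{1}{-43 + \frac{45}{188}} = \frac{1}{- \frac{8039}{188}} = - \frac{188}{8039}$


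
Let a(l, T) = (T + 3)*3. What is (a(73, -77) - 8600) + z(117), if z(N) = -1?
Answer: -8823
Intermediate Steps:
a(l, T) = 9 + 3*T (a(l, T) = (3 + T)*3 = 9 + 3*T)
(a(73, -77) - 8600) + z(117) = ((9 + 3*(-77)) - 8600) - 1 = ((9 - 231) - 8600) - 1 = (-222 - 8600) - 1 = -8822 - 1 = -8823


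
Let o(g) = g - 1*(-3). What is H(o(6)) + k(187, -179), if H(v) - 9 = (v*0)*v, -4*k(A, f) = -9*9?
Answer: 117/4 ≈ 29.250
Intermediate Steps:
o(g) = 3 + g (o(g) = g + 3 = 3 + g)
k(A, f) = 81/4 (k(A, f) = -(-9)*9/4 = -¼*(-81) = 81/4)
H(v) = 9 (H(v) = 9 + (v*0)*v = 9 + 0*v = 9 + 0 = 9)
H(o(6)) + k(187, -179) = 9 + 81/4 = 117/4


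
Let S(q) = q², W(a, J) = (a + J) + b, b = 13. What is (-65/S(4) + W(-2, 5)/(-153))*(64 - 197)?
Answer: 1356733/2448 ≈ 554.22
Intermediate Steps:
W(a, J) = 13 + J + a (W(a, J) = (a + J) + 13 = (J + a) + 13 = 13 + J + a)
(-65/S(4) + W(-2, 5)/(-153))*(64 - 197) = (-65/(4²) + (13 + 5 - 2)/(-153))*(64 - 197) = (-65/16 + 16*(-1/153))*(-133) = (-65*1/16 - 16/153)*(-133) = (-65/16 - 16/153)*(-133) = -10201/2448*(-133) = 1356733/2448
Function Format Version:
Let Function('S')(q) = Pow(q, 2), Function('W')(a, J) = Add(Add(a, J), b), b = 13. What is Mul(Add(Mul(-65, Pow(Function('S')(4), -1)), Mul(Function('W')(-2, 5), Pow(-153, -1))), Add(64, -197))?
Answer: Rational(1356733, 2448) ≈ 554.22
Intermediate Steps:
Function('W')(a, J) = Add(13, J, a) (Function('W')(a, J) = Add(Add(a, J), 13) = Add(Add(J, a), 13) = Add(13, J, a))
Mul(Add(Mul(-65, Pow(Function('S')(4), -1)), Mul(Function('W')(-2, 5), Pow(-153, -1))), Add(64, -197)) = Mul(Add(Mul(-65, Pow(Pow(4, 2), -1)), Mul(Add(13, 5, -2), Pow(-153, -1))), Add(64, -197)) = Mul(Add(Mul(-65, Pow(16, -1)), Mul(16, Rational(-1, 153))), -133) = Mul(Add(Mul(-65, Rational(1, 16)), Rational(-16, 153)), -133) = Mul(Add(Rational(-65, 16), Rational(-16, 153)), -133) = Mul(Rational(-10201, 2448), -133) = Rational(1356733, 2448)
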